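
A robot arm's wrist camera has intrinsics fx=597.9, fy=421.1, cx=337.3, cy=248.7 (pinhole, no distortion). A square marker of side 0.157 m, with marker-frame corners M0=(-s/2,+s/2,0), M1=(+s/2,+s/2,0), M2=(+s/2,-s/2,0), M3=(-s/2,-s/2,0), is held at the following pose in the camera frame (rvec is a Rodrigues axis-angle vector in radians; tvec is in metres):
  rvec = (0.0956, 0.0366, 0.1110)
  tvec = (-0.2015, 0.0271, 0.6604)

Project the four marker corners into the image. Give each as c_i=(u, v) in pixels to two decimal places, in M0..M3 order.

Intrinsics K: fx=597.9, fy=421.1, cx=337.3, cy=248.7
Marker side s = 0.157 m; corners in marker frame (Z=0):
  M0 = (-0.0785, +0.0785, 0)
  M1 = (+0.0785, +0.0785, 0)
  M2 = (+0.0785, -0.0785, 0)
  M3 = (-0.0785, -0.0785, 0)
rvec = (0.0956, 0.0366, 0.1110), |rvec| = θ = 0.15100 rad = 8.651°
Rodrigues: sinθ=0.15042, 1−cosθ=0.01138; R = I + sinθ·[k]× + (1−cosθ)·[k]×²:
    [+0.99318 -0.10883 +0.04176]
    [+0.11232 +0.98929 -0.09321]
    [-0.03117 +0.09726 +0.99477]
t = (-0.2015, 0.0271, 0.6604) m
M0: Pc = R·M0+t = (-0.28801, +0.09594, +0.67048); u = 597.9·(-0.28801)/0.67048 + 337.3 = 80.4696, v = 421.1·(+0.09594)/0.67048 + 248.7 = 308.9568
M1: Pc = R·M1+t = (-0.13208, +0.11358, +0.66559); u = 597.9·(-0.13208)/0.66559 + 337.3 = 218.6536, v = 421.1·(+0.11358)/0.66559 + 248.7 = 320.5570
M2: Pc = R·M2+t = (-0.11499, -0.04174, +0.65032); u = 597.9·(-0.11499)/0.65032 + 337.3 = 231.5770, v = 421.1·(-0.04174)/0.65032 + 248.7 = 221.6710
M3: Pc = R·M3+t = (-0.27092, -0.05938, +0.65521); u = 597.9·(-0.27092)/0.65521 + 337.3 = 90.0760, v = 421.1·(-0.05938)/0.65521 + 248.7 = 210.5389

c0=(80.47, 308.96) c1=(218.65, 320.56) c2=(231.58, 221.67) c3=(90.08, 210.54)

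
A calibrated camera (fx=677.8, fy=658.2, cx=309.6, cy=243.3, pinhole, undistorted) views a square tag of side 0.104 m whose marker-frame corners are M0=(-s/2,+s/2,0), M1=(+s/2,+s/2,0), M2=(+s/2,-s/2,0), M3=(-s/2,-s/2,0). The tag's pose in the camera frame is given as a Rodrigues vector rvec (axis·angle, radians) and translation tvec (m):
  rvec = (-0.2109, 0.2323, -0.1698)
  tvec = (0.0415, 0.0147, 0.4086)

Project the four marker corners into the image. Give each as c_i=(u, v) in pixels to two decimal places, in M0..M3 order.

Intrinsics K: fx=677.8, fy=658.2, cx=309.6, cy=243.3
Marker side s = 0.104 m; corners in marker frame (Z=0):
  M0 = (-0.0520, +0.0520, 0)
  M1 = (+0.0520, +0.0520, 0)
  M2 = (+0.0520, -0.0520, 0)
  M3 = (-0.0520, -0.0520, 0)
rvec = (-0.2109, 0.2323, -0.1698), |rvec| = θ = 0.35676 rad = 20.441°
Rodrigues: sinθ=0.34924, 1−cosθ=0.06296; R = I + sinθ·[k]× + (1−cosθ)·[k]×²:
    [+0.95904 +0.14198 +0.24512]
    [-0.19046 +0.96373 +0.18694]
    [-0.20969 -0.22597 +0.95130]
t = (0.0415, 0.0147, 0.4086) m
M0: Pc = R·M0+t = (-0.00099, +0.07472, +0.40775); u = 677.8·(-0.00099)/0.40775 + 309.6 = 307.9595, v = 658.2·(+0.07472)/0.40775 + 243.3 = 363.9104
M1: Pc = R·M1+t = (+0.09875, +0.05491, +0.38595); u = 677.8·(+0.09875)/0.38595 + 309.6 = 483.0309, v = 658.2·(+0.05491)/0.38595 + 243.3 = 336.9450
M2: Pc = R·M2+t = (+0.08399, -0.04532, +0.40945); u = 677.8·(+0.08399)/0.40945 + 309.6 = 448.6323, v = 658.2·(-0.04532)/0.40945 + 243.3 = 170.4499
M3: Pc = R·M3+t = (-0.01575, -0.02551, +0.43125); u = 677.8·(-0.01575)/0.43125 + 309.6 = 284.8408, v = 658.2·(-0.02551)/0.43125 + 243.3 = 204.3651

c0=(307.96, 363.91) c1=(483.03, 336.95) c2=(448.63, 170.45) c3=(284.84, 204.37)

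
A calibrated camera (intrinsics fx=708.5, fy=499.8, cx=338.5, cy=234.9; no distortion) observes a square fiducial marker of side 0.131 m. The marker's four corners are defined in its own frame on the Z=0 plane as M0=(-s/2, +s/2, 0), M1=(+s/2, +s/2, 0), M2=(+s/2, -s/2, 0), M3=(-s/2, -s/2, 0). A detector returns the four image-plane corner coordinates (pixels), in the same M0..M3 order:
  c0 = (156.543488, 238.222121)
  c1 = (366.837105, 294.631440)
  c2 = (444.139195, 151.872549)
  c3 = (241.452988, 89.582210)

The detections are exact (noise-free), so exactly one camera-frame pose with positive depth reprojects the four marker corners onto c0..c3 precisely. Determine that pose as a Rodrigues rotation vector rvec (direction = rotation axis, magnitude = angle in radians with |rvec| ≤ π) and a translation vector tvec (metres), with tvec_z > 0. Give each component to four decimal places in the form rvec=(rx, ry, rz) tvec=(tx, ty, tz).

Intrinsics K: fx=708.5, fy=499.8, cx=338.5, cy=234.9
Marker side s = 0.131 m; corners in marker frame (Z=0):
  M0 = (-0.0655, +0.0655, 0)
  M1 = (+0.0655, +0.0655, 0)
  M2 = (+0.0655, -0.0655, 0)
  M3 = (-0.0655, -0.0655, 0)
Detected image corners:
  c0 = (156.543488, 238.222121) px
  c1 = (366.837105, 294.631440) px
  c2 = (444.139195, 151.872549) px
  c3 = (241.452988, 89.582210) px
Planar DLT: solve 8×8 A·h = b for H (H[2,2]=1):
  H  [+1686.12792 -660.17814 +305.07419]
  H  [+523.79102 +1084.93842 +193.62631]
  H  [+0.36438 -0.13811 +1.00000]
B = K⁻¹H; ‖b₁‖=2.401429, ‖b₂‖=2.401429; λ = 2/(‖b₁‖+‖b₂‖) = 0.416419, sign → tz>0 ⇒ λ=+0.416419
r₁ = λ·B[:,0] = (+0.91852,+0.36509,+0.15174); r₂ = λ·B[:,1] = (-0.36054,+0.93097,-0.05751)
r₃ = r₁×r₂ = (-0.16226,-0.00188,+0.98675); SVD([r₁ r₂ r₃]) → R = UVᵀ:
  R  [+0.91852 -0.36054 -0.16226]
  R  [+0.36509 +0.93097 -0.00188]
  R  [+0.15174 -0.05751 +0.98675]
t = (-0.01965, -0.03439, +0.41642) m
tr R = 2.836238; θ = arccos((tr R − 1)/2) = 0.407489 rad = 23.347°
axis k = ((R−Rᵀ)₃₂, (R−Rᵀ)₁₃, (R−Rᵀ)₂₁) / (2 sinθ) = (-0.070187, -0.396151, +0.915499)
rvec = θ·k = (-0.028600, -0.161427, +0.373056)

rvec=(-0.0286, -0.1614, 0.3731) tvec=(-0.0196, -0.0344, 0.4164)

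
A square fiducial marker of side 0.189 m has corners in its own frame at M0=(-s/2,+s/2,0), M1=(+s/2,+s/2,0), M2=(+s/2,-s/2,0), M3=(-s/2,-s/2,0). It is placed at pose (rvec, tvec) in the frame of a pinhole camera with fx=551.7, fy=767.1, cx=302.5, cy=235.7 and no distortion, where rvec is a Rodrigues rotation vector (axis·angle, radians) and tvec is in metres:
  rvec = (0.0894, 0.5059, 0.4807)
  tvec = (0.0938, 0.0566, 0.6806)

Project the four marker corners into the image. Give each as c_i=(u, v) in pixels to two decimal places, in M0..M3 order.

c0=(288.85, 335.48) c1=(408.67, 450.51) c2=(485.82, 256.44) c3=(350.39, 158.44)

Intrinsics K: fx=551.7, fy=767.1, cx=302.5, cy=235.7
Marker side s = 0.189 m; corners in marker frame (Z=0):
  M0 = (-0.0945, +0.0945, 0)
  M1 = (+0.0945, +0.0945, 0)
  M2 = (+0.0945, -0.0945, 0)
  M3 = (-0.0945, -0.0945, 0)
rvec = (0.0894, 0.5059, 0.4807), |rvec| = θ = 0.70356 rad = 40.311°
Rodrigues: sinθ=0.64694, 1−cosθ=0.23746; R = I + sinθ·[k]× + (1−cosθ)·[k]×²:
    [+0.76638 -0.42032 +0.48580]
    [+0.46371 +0.88532 +0.03445]
    [-0.44457 +0.19886 +0.87339]
t = (0.0938, 0.0566, 0.6806) m
M0: Pc = R·M0+t = (-0.01834, +0.09644, +0.74140); u = 551.7·(-0.01834)/0.74140 + 302.5 = 288.8509, v = 767.1·(+0.09644)/0.74140 + 235.7 = 335.4846
M1: Pc = R·M1+t = (+0.12650, +0.18408, +0.65738); u = 551.7·(+0.12650)/0.65738 + 302.5 = 408.6661, v = 767.1·(+0.18408)/0.65738 + 235.7 = 450.5070
M2: Pc = R·M2+t = (+0.20594, +0.01676, +0.61980); u = 551.7·(+0.20594)/0.61980 + 302.5 = 485.8160, v = 767.1·(+0.01676)/0.61980 + 235.7 = 256.4407
M3: Pc = R·M3+t = (+0.06110, -0.07088, +0.70382); u = 551.7·(+0.06110)/0.70382 + 302.5 = 350.3921, v = 767.1·(-0.07088)/0.70382 + 235.7 = 158.4439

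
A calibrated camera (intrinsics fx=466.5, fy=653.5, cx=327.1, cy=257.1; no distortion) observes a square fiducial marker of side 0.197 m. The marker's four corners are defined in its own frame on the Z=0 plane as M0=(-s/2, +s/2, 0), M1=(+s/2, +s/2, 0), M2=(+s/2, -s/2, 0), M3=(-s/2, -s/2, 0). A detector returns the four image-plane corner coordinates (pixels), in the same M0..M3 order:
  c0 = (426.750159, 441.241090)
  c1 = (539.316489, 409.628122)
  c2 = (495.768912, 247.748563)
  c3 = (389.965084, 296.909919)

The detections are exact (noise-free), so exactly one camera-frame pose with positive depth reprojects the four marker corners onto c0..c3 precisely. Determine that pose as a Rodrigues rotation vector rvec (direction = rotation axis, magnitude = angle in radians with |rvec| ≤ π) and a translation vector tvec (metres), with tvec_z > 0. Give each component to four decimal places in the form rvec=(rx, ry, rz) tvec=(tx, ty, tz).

Intrinsics K: fx=466.5, fy=653.5, cx=327.1, cy=257.1
Marker side s = 0.197 m; corners in marker frame (Z=0):
  M0 = (-0.0985, +0.0985, 0)
  M1 = (+0.0985, +0.0985, 0)
  M2 = (+0.0985, -0.0985, 0)
  M3 = (-0.0985, -0.0985, 0)
Detected image corners:
  c0 = (426.750159, 441.241090) px
  c1 = (539.316489, 409.628122) px
  c2 = (495.768912, 247.748563) px
  c3 = (389.965084, 296.909919) px
Planar DLT: solve 8×8 A·h = b for H (H[2,2]=1):
  H  [+273.56331 +160.51190 +459.51081]
  H  [-416.81459 +742.60831 +349.39734]
  H  [-0.60594 -0.09149 +1.00000]
B = K⁻¹H; ‖b₁‖=1.244756, ‖b₂‖=1.244756; λ = 2/(‖b₁‖+‖b₂‖) = 0.803370, sign → tz>0 ⇒ λ=+0.803370
r₁ = λ·B[:,0] = (+0.81244,-0.32089,-0.48680); r₂ = λ·B[:,1] = (+0.32796,+0.94183,-0.07350)
r₃ = r₁×r₂ = (+0.48206,-0.09994,+0.87042); SVD([r₁ r₂ r₃]) → R = UVᵀ:
  R  [+0.81244 +0.32796 +0.48206]
  R  [-0.32089 +0.94183 -0.09994]
  R  [-0.48680 -0.07350 +0.87042]
t = (+0.22803, +0.11346, +0.80337) m
tr R = 2.624688; θ = arccos((tr R − 1)/2) = 0.622636 rad = 35.674°
axis k = ((R−Rᵀ)₃₂, (R−Rᵀ)₁₃, (R−Rᵀ)₂₁) / (2 sinθ) = (+0.022667, +0.830672, -0.556301)
rvec = θ·k = (+0.014113, +0.517206, -0.346373)

rvec=(0.0141, 0.5172, -0.3464) tvec=(0.2280, 0.1135, 0.8034)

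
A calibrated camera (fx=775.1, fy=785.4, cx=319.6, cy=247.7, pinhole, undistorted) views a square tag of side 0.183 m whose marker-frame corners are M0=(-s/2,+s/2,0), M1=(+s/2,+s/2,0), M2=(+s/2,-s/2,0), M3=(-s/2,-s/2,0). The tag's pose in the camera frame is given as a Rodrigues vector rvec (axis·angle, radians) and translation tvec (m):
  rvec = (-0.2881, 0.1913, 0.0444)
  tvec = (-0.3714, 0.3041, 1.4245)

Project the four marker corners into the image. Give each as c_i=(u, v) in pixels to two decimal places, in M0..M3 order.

c0=(63.77, 464.05) c1=(157.93, 471.29) c2=(170.68, 367.21) c3=(79.48, 362.73)

Intrinsics K: fx=775.1, fy=785.4, cx=319.6, cy=247.7
Marker side s = 0.183 m; corners in marker frame (Z=0):
  M0 = (-0.0915, +0.0915, 0)
  M1 = (+0.0915, +0.0915, 0)
  M2 = (+0.0915, -0.0915, 0)
  M3 = (-0.0915, -0.0915, 0)
rvec = (-0.2881, 0.1913, 0.0444), |rvec| = θ = 0.34867 rad = 19.977°
Rodrigues: sinθ=0.34165, 1−cosθ=0.06017; R = I + sinθ·[k]× + (1−cosθ)·[k]×²:
    [+0.98091 -0.07078 +0.18112]
    [+0.01623 +0.95794 +0.28650]
    [-0.19378 -0.27809 +0.94080]
t = (-0.3714, 0.3041, 1.4245) m
M0: Pc = R·M0+t = (-0.46763, +0.39027, +1.41679); u = 775.1·(-0.46763)/1.41679 + 319.6 = 63.7672, v = 785.4·(+0.39027)/1.41679 + 247.7 = 464.0459
M1: Pc = R·M1+t = (-0.28812, +0.39324, +1.38132); u = 775.1·(-0.28812)/1.38132 + 319.6 = 157.9257, v = 785.4·(+0.39324)/1.38132 + 247.7 = 471.2884
M2: Pc = R·M2+t = (-0.27517, +0.21793, +1.43221); u = 775.1·(-0.27517)/1.43221 + 319.6 = 170.6809, v = 785.4·(+0.21793)/1.43221 + 247.7 = 367.2104
M3: Pc = R·M3+t = (-0.45468, +0.21496, +1.46768); u = 775.1·(-0.45468)/1.46768 + 319.6 = 79.4791, v = 785.4·(+0.21496)/1.46768 + 247.7 = 362.7338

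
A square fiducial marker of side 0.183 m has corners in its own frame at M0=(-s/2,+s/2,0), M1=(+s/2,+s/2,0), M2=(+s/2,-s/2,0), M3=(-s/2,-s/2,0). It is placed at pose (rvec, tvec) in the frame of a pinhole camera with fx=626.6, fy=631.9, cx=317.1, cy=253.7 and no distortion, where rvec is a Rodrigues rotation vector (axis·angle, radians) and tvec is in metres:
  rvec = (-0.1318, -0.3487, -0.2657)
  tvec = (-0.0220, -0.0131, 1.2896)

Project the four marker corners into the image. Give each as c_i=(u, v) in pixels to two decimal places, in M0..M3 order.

Intrinsics K: fx=626.6, fy=631.9, cx=317.1, cy=253.7
Marker side s = 0.183 m; corners in marker frame (Z=0):
  M0 = (-0.0915, +0.0915, 0)
  M1 = (+0.0915, +0.0915, 0)
  M2 = (+0.0915, -0.0915, 0)
  M3 = (-0.0915, -0.0915, 0)
rvec = (-0.1318, -0.3487, -0.2657), |rvec| = θ = 0.45778 rad = 26.229°
Rodrigues: sinθ=0.44195, 1−cosθ=0.10296; R = I + sinθ·[k]× + (1−cosθ)·[k]×²:
    [+0.90557 +0.27910 -0.31944]
    [-0.23394 +0.95678 +0.17277]
    [+0.35385 -0.08172 +0.93172]
t = (-0.0220, -0.0131, 1.2896) m
M0: Pc = R·M0+t = (-0.07932, +0.09585, +1.24974); u = 626.6·(-0.07932)/1.24974 + 317.1 = 277.3291, v = 631.9·(+0.09585)/1.24974 + 253.7 = 302.1642
M1: Pc = R·M1+t = (+0.08640, +0.05304, +1.31450); u = 626.6·(+0.08640)/1.31450 + 317.1 = 358.2841, v = 631.9·(+0.05304)/1.31450 + 253.7 = 279.1972
M2: Pc = R·M2+t = (+0.03532, -0.12205, +1.32946); u = 626.6·(+0.03532)/1.32946 + 317.1 = 333.7482, v = 631.9·(-0.12205)/1.32946 + 253.7 = 195.6885
M3: Pc = R·M3+t = (-0.13040, -0.07924, +1.26470); u = 626.6·(-0.13040)/1.26470 + 317.1 = 252.4942, v = 631.9·(-0.07924)/1.26470 + 253.7 = 214.1081

c0=(277.33, 302.16) c1=(358.28, 279.20) c2=(333.75, 195.69) c3=(252.49, 214.11)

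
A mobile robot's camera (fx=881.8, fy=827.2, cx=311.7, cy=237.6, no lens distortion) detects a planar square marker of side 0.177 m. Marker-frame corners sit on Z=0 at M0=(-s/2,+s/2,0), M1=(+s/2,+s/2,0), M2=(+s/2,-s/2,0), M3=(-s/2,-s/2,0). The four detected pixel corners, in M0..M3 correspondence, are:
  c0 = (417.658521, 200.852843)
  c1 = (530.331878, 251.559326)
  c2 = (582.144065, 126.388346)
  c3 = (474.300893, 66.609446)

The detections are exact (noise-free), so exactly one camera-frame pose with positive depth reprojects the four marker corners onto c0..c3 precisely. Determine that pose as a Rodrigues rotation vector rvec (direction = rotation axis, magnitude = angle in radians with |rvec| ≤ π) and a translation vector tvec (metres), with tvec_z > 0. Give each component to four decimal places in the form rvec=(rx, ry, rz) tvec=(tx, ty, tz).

rvec=(0.0407, -0.4502, 0.3851) tvec=(0.2266, -0.0952, 1.0432)

Intrinsics K: fx=881.8, fy=827.2, cx=311.7, cy=237.6
Marker side s = 0.177 m; corners in marker frame (Z=0):
  M0 = (-0.0885, +0.0885, 0)
  M1 = (+0.0885, +0.0885, 0)
  M2 = (+0.0885, -0.0885, 0)
  M3 = (-0.0885, -0.0885, 0)
Detected image corners:
  c0 = (417.658521, 200.852843) px
  c1 = (530.331878, 251.559326) px
  c2 = (582.144065, 126.388346) px
  c3 = (474.300893, 66.609446) px
Planar DLT: solve 8×8 A·h = b for H (H[2,2]=1):
  H  [+830.27765 -327.88975 +503.23361]
  H  [+378.98704 +724.77976 +162.11202]
  H  [+0.41389 -0.04394 +1.00000]
B = K⁻¹H; ‖b₁‖=0.958574, ‖b₂‖=0.958574; λ = 2/(‖b₁‖+‖b₂‖) = 1.043217, sign → tz>0 ⇒ λ=+1.043217
r₁ = λ·B[:,0] = (+0.82964,+0.35394,+0.43177); r₂ = λ·B[:,1] = (-0.37171,+0.92722,-0.04584)
r₃ = r₁×r₂ = (-0.41657,-0.12246,+0.90082); SVD([r₁ r₂ r₃]) → R = UVᵀ:
  R  [+0.82964 -0.37171 -0.41657]
  R  [+0.35394 +0.92722 -0.12246]
  R  [+0.43177 -0.04584 +0.90082]
t = (+0.22659, -0.09520, +1.04322) m
tr R = 2.657672; θ = arccos((tr R − 1)/2) = 0.593772 rad = 34.021°
axis k = ((R−Rᵀ)₃₂, (R−Rᵀ)₁₃, (R−Rᵀ)₂₁) / (2 sinθ) = (+0.068470, -0.758143, +0.648484)
rvec = θ·k = (+0.040656, -0.450164, +0.385052)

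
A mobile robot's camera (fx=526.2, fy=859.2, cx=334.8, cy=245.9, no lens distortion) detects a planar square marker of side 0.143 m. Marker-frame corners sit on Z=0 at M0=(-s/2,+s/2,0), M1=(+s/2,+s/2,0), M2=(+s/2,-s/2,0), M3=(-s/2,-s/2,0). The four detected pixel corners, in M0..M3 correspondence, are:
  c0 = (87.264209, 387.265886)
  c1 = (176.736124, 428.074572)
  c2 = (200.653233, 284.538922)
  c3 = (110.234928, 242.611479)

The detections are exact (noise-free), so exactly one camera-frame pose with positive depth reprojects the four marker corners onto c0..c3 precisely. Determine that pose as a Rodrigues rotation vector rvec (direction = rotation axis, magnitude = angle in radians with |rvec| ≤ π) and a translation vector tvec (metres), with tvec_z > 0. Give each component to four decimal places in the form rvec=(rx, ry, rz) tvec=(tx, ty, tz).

rvec=(0.0694, -0.0156, 0.2802) tvec=(-0.2946, 0.0852, 0.8115)

Intrinsics K: fx=526.2, fy=859.2, cx=334.8, cy=245.9
Marker side s = 0.143 m; corners in marker frame (Z=0):
  M0 = (-0.0715, +0.0715, 0)
  M1 = (+0.0715, +0.0715, 0)
  M2 = (+0.0715, -0.0715, 0)
  M3 = (-0.0715, -0.0715, 0)
Detected image corners:
  c0 = (87.264209, 387.265886) px
  c1 = (176.736124, 428.074572) px
  c2 = (200.653233, 284.538922) px
  c3 = (110.234928, 242.611479) px
Planar DLT: solve 8×8 A·h = b for H (H[2,2]=1):
  H  [+633.40284 -152.21969 +143.75295]
  H  [+299.62191 +1035.04351 +336.08883]
  H  [+0.03086 +0.08162 +1.00000]
B = K⁻¹H; ‖b₁‖=1.232298, ‖b₂‖=1.232298; λ = 2/(‖b₁‖+‖b₂‖) = 0.811492, sign → tz>0 ⇒ λ=+0.811492
r₁ = λ·B[:,0] = (+0.96088,+0.27582,+0.02504); r₂ = λ·B[:,1] = (-0.27689,+0.95862,+0.06624)
r₃ = r₁×r₂ = (-0.00574,-0.07058,+0.99749); SVD([r₁ r₂ r₃]) → R = UVᵀ:
  R  [+0.96088 -0.27689 -0.00574]
  R  [+0.27582 +0.95862 -0.07058]
  R  [+0.02504 +0.06624 +0.99749]
t = (-0.29463, +0.08518, +0.81149) m
tr R = 2.916988; θ = arccos((tr R − 1)/2) = 0.289123 rad = 16.566°
axis k = ((R−Rᵀ)₃₂, (R−Rᵀ)₁₃, (R−Rᵀ)₂₁) / (2 sinθ) = (+0.239935, -0.053980, +0.969287)
rvec = θ·k = (+0.069371, -0.015607, +0.280244)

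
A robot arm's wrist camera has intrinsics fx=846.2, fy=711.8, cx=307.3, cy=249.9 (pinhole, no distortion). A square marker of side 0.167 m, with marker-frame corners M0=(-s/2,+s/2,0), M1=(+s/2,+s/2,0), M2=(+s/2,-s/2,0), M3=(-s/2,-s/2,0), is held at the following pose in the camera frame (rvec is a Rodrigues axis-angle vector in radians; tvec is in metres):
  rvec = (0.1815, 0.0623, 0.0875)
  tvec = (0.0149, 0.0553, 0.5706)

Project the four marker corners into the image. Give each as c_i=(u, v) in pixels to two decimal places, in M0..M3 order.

c0=(199.94, 405.90) c1=(439.95, 427.23) c2=(468.15, 225.62) c3=(214.59, 206.37)

Intrinsics K: fx=846.2, fy=711.8, cx=307.3, cy=249.9
Marker side s = 0.167 m; corners in marker frame (Z=0):
  M0 = (-0.0835, +0.0835, 0)
  M1 = (+0.0835, +0.0835, 0)
  M2 = (+0.0835, -0.0835, 0)
  M3 = (-0.0835, -0.0835, 0)
rvec = (0.1815, 0.0623, 0.0875), |rvec| = θ = 0.21090 rad = 12.084°
Rodrigues: sinθ=0.20934, 1−cosθ=0.02216; R = I + sinθ·[k]× + (1−cosθ)·[k]×²:
    [+0.99425 -0.08122 +0.06975]
    [+0.09249 +0.97978 -0.17744]
    [-0.05393 +0.18287 +0.98166]
t = (0.0149, 0.0553, 0.5706) m
M0: Pc = R·M0+t = (-0.07490, +0.12939, +0.59037); u = 846.2·(-0.07490)/0.59037 + 307.3 = 199.9407, v = 711.8·(+0.12939)/0.59037 + 249.9 = 405.9012
M1: Pc = R·M1+t = (+0.09114, +0.14483, +0.58137); u = 846.2·(+0.09114)/0.58137 + 307.3 = 439.9549, v = 711.8·(+0.14483)/0.58137 + 249.9 = 427.2282
M2: Pc = R·M2+t = (+0.10470, -0.01879, +0.55083); u = 846.2·(+0.10470)/0.55083 + 307.3 = 468.1468, v = 711.8·(-0.01879)/0.55083 + 249.9 = 225.6205
M3: Pc = R·M3+t = (-0.06134, -0.03423, +0.55983); u = 846.2·(-0.06134)/0.55983 + 307.3 = 214.5859, v = 711.8·(-0.03423)/0.55983 + 249.9 = 206.3734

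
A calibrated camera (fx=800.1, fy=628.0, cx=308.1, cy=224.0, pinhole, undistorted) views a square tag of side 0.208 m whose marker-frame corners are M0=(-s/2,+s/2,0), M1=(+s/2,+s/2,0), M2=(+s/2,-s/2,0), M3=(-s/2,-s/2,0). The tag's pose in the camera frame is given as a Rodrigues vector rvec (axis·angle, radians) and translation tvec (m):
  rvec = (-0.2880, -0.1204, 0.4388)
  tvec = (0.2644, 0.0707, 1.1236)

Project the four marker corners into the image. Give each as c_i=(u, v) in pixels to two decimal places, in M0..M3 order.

Intrinsics K: fx=800.1, fy=628.0, cx=308.1, cy=224.0
Marker side s = 0.208 m; corners in marker frame (Z=0):
  M0 = (-0.1040, +0.1040, 0)
  M1 = (+0.1040, +0.1040, 0)
  M2 = (+0.1040, -0.1040, 0)
  M3 = (-0.1040, -0.1040, 0)
rvec = (-0.2880, -0.1204, 0.4388), |rvec| = θ = 0.53850 rad = 30.854°
Rodrigues: sinθ=0.51285, 1−cosθ=0.14152; R = I + sinθ·[k]× + (1−cosθ)·[k]×²:
    [+0.89896 -0.40098 -0.17634]
    [+0.43482 +0.86555 +0.24850]
    [+0.05299 -0.30006 +0.95245]
t = (0.2644, 0.0707, 1.1236) m
M0: Pc = R·M0+t = (+0.12921, +0.11550, +1.08688); u = 800.1·(+0.12921)/1.08688 + 308.1 = 403.2148, v = 628.0·(+0.11550)/1.08688 + 224.0 = 290.7336
M1: Pc = R·M1+t = (+0.31619, +0.20594, +1.09790); u = 800.1·(+0.31619)/1.09790 + 308.1 = 538.5242, v = 628.0·(+0.20594)/1.09790 + 224.0 = 341.7967
M2: Pc = R·M2+t = (+0.39959, +0.02590, +1.16032); u = 800.1·(+0.39959)/1.16032 + 308.1 = 583.6403, v = 628.0·(+0.02590)/1.16032 + 224.0 = 238.0200
M3: Pc = R·M3+t = (+0.21261, -0.06454, +1.14930); u = 800.1·(+0.21261)/1.14930 + 308.1 = 456.1117, v = 628.0·(-0.06454)/1.14930 + 224.0 = 188.7346

c0=(403.21, 290.73) c1=(538.52, 341.80) c2=(583.64, 238.02) c3=(456.11, 188.73)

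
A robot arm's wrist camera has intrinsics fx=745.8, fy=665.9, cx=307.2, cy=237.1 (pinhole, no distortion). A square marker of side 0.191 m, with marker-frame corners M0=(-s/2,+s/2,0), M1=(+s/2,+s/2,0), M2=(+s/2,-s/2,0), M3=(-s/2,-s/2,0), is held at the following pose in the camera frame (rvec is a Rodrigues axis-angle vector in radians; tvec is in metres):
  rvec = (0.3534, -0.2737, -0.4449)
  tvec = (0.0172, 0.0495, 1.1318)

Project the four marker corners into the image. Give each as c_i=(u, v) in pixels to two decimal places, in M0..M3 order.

Intrinsics K: fx=745.8, fy=665.9, cx=307.2, cy=237.1
Marker side s = 0.191 m; corners in marker frame (Z=0):
  M0 = (-0.0955, +0.0955, 0)
  M1 = (+0.0955, +0.0955, 0)
  M2 = (+0.0955, -0.0955, 0)
  M3 = (-0.0955, -0.0955, 0)
rvec = (0.3534, -0.2737, -0.4449), |rvec| = θ = 0.63067 rad = 36.134°
Rodrigues: sinθ=0.58968, 1−cosθ=0.19236; R = I + sinθ·[k]× + (1−cosθ)·[k]×²:
    [+0.86804 +0.36921 -0.33196]
    [-0.46277 +0.84387 -0.27154]
    [+0.17987 +0.38933 +0.90337]
t = (0.0172, 0.0495, 1.1318) m
M0: Pc = R·M0+t = (-0.03044, +0.17428, +1.15180); u = 745.8·(-0.03044)/1.15180 + 307.2 = 287.4910, v = 665.9·(+0.17428)/1.15180 + 237.1 = 337.8598
M1: Pc = R·M1+t = (+0.13536, +0.08589, +1.18616); u = 745.8·(+0.13536)/1.18616 + 307.2 = 392.3060, v = 665.9·(+0.08589)/1.18616 + 237.1 = 285.3206
M2: Pc = R·M2+t = (+0.06484, -0.07528, +1.11180); u = 745.8·(+0.06484)/1.11180 + 307.2 = 350.6939, v = 665.9·(-0.07528)/1.11180 + 237.1 = 192.0096
M3: Pc = R·M3+t = (-0.10096, +0.01311, +1.07744); u = 745.8·(-0.10096)/1.07744 + 307.2 = 237.3180, v = 665.9·(+0.01311)/1.07744 + 237.1 = 245.1996

c0=(287.49, 337.86) c1=(392.31, 285.32) c2=(350.69, 192.01) c3=(237.32, 245.20)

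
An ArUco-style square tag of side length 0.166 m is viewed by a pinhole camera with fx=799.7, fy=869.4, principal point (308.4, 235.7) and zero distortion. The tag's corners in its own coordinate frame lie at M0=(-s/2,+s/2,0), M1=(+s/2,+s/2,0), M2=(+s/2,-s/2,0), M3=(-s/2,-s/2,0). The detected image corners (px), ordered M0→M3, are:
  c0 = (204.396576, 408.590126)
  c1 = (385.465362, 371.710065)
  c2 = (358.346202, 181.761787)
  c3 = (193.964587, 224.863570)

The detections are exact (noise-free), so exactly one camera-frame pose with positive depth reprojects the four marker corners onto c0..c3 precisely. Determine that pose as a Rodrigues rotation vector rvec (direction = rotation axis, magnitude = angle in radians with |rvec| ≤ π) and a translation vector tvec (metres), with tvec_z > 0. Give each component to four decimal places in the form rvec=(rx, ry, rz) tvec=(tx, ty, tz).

rvec=(-0.3904, 0.2752, -0.1727) tvec=(-0.0232, 0.0478, 0.7254)

Intrinsics K: fx=799.7, fy=869.4, cx=308.4, cy=235.7
Marker side s = 0.166 m; corners in marker frame (Z=0):
  M0 = (-0.0830, +0.0830, 0)
  M1 = (+0.0830, +0.0830, 0)
  M2 = (+0.0830, -0.0830, 0)
  M3 = (-0.0830, -0.0830, 0)
Detected image corners:
  c0 = (204.396576, 408.590126) px
  c1 = (385.465362, 371.710065) px
  c2 = (358.346202, 181.761787) px
  c3 = (193.964587, 224.863570) px
Planar DLT: solve 8×8 A·h = b for H (H[2,2]=1):
  H  [+947.48928 -44.54079 +282.83873]
  H  [-336.05621 +962.58638 +293.01398]
  H  [-0.31778 -0.54745 +1.00000]
B = K⁻¹H; ‖b₁‖=1.378549, ‖b₂‖=1.378549; λ = 2/(‖b₁‖+‖b₂‖) = 0.725401, sign → tz>0 ⇒ λ=+0.725401
r₁ = λ·B[:,0] = (+0.94836,-0.21790,-0.23052); r₂ = λ·B[:,1] = (+0.11275,+0.91081,-0.39712)
r₃ = r₁×r₂ = (+0.29649,+0.35062,+0.88834); SVD([r₁ r₂ r₃]) → R = UVᵀ:
  R  [+0.94836 +0.11275 +0.29649]
  R  [-0.21790 +0.91081 +0.35062]
  R  [-0.23052 -0.39712 +0.88834]
t = (-0.02319, +0.04782, +0.72540) m
tr R = 2.747516; θ = arccos((tr R − 1)/2) = 0.507920 rad = 29.102°
axis k = ((R−Rᵀ)₃₂, (R−Rᵀ)₁₃, (R−Rᵀ)₂₁) / (2 sinθ) = (-0.768713, +0.541789, -0.339917)
rvec = θ·k = (-0.390445, +0.275186, -0.172651)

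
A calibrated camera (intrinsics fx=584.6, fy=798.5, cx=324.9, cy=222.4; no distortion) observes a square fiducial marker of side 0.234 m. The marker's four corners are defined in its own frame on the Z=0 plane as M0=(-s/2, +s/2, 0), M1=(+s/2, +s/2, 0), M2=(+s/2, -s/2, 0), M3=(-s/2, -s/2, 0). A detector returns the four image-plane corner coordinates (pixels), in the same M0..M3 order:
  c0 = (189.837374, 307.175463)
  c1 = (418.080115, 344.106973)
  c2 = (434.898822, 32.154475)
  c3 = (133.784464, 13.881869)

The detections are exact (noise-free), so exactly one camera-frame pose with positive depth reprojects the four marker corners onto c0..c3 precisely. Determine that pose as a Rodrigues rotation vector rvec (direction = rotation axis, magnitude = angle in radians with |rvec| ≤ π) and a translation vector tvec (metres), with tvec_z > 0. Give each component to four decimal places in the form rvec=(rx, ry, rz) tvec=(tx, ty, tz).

Intrinsics K: fx=584.6, fy=798.5, cx=324.9, cy=222.4
Marker side s = 0.234 m; corners in marker frame (Z=0):
  M0 = (-0.1170, +0.1170, 0)
  M1 = (+0.1170, +0.1170, 0)
  M2 = (+0.1170, -0.1170, 0)
  M3 = (-0.1170, -0.1170, 0)
Detected image corners:
  c0 = (189.837374, 307.175463) px
  c1 = (418.080115, 344.106973) px
  c2 = (434.898822, 32.154475) px
  c3 = (133.784464, 13.881869) px
Planar DLT: solve 8×8 A·h = b for H (H[2,2]=1):
  H  [+999.35021 +444.86737 +289.75164]
  H  [+58.49219 +1501.45705 +195.04636]
  H  [-0.37333 +1.20426 +1.00000]
B = K⁻¹H; ‖b₁‖=1.960986, ‖b₂‖=1.960986; λ = 2/(‖b₁‖+‖b₂‖) = 0.509948, sign → tz>0 ⇒ λ=+0.509948
r₁ = λ·B[:,0] = (+0.97754,+0.09038,-0.19038); r₂ = λ·B[:,1] = (+0.04676,+0.78784,+0.61411)
r₃ = r₁×r₂ = (+0.20549,-0.60922,+0.76592); SVD([r₁ r₂ r₃]) → R = UVᵀ:
  R  [+0.97754 +0.04676 +0.20549]
  R  [+0.09038 +0.78784 -0.60922]
  R  [-0.19038 +0.61411 +0.76592]
t = (-0.03066, -0.01747, +0.50995) m
tr R = 2.531293; θ = arccos((tr R − 1)/2) = 0.698751 rad = 40.035°
axis k = ((R−Rᵀ)₃₂, (R−Rᵀ)₁₃, (R−Rᵀ)₂₁) / (2 sinθ) = (+0.950877, +0.307706, +0.033906)
rvec = θ·k = (+0.664426, +0.215010, +0.023692)

rvec=(0.6644, 0.2150, 0.0237) tvec=(-0.0307, -0.0175, 0.5099)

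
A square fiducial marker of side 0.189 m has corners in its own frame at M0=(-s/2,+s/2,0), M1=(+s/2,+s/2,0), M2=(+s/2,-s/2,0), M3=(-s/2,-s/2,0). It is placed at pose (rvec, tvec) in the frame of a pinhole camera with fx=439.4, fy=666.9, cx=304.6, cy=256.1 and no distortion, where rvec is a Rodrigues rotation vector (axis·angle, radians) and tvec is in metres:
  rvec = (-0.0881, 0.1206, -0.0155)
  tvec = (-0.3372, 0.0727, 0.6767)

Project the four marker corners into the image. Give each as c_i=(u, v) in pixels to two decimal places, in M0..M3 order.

c0=(26.55, 421.73) c1=(142.46, 423.44) c2=(145.25, 232.96) c3=(32.04, 237.46)

Intrinsics K: fx=439.4, fy=666.9, cx=304.6, cy=256.1
Marker side s = 0.189 m; corners in marker frame (Z=0):
  M0 = (-0.0945, +0.0945, 0)
  M1 = (+0.0945, +0.0945, 0)
  M2 = (+0.0945, -0.0945, 0)
  M3 = (-0.0945, -0.0945, 0)
rvec = (-0.0881, 0.1206, -0.0155), |rvec| = θ = 0.15015 rad = 8.603°
Rodrigues: sinθ=0.14959, 1−cosθ=0.01125; R = I + sinθ·[k]× + (1−cosθ)·[k]×²:
    [+0.99262 +0.01014 +0.12083]
    [-0.02074 +0.99601 +0.08684]
    [-0.11947 -0.08870 +0.98887]
t = (-0.3372, 0.0727, 0.6767) m
M0: Pc = R·M0+t = (-0.43004, +0.16878, +0.67961); u = 439.4·(-0.43004)/0.67961 + 304.6 = 26.5547, v = 666.9·(+0.16878)/0.67961 + 256.1 = 421.7271
M1: Pc = R·M1+t = (-0.24244, +0.16486, +0.65703); u = 439.4·(-0.24244)/0.65703 + 304.6 = 142.4643, v = 666.9·(+0.16486)/0.65703 + 256.1 = 423.4394
M2: Pc = R·M2+t = (-0.24436, -0.02338, +0.67379); u = 439.4·(-0.24436)/0.67379 + 304.6 = 145.2487, v = 666.9·(-0.02338)/0.67379 + 256.1 = 232.9562
M3: Pc = R·M3+t = (-0.43196, -0.01946, +0.69637); u = 439.4·(-0.43196)/0.69637 + 304.6 = 32.0393, v = 666.9·(-0.01946)/0.69637 + 256.1 = 237.4614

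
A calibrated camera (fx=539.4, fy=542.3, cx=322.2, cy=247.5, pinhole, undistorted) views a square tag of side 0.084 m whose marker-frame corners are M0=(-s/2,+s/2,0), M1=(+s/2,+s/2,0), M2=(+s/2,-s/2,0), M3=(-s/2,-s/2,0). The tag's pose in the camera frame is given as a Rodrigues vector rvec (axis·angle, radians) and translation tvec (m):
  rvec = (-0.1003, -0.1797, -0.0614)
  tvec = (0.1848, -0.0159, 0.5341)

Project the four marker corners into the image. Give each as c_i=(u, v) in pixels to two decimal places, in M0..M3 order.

c0=(473.42, 276.55) c1=(551.88, 271.33) c2=(542.75, 188.08) c3=(465.20, 190.83)

Intrinsics K: fx=539.4, fy=542.3, cx=322.2, cy=247.5
Marker side s = 0.084 m; corners in marker frame (Z=0):
  M0 = (-0.0420, +0.0420, 0)
  M1 = (+0.0420, +0.0420, 0)
  M2 = (+0.0420, -0.0420, 0)
  M3 = (-0.0420, -0.0420, 0)
rvec = (-0.1003, -0.1797, -0.0614), |rvec| = θ = 0.21476 rad = 12.305°
Rodrigues: sinθ=0.21311, 1−cosθ=0.02297; R = I + sinθ·[k]× + (1−cosθ)·[k]×²:
    [+0.98204 +0.06991 -0.17525]
    [-0.05195 +0.99311 +0.10503]
    [+0.18139 -0.09404 +0.97891]
t = (0.1848, -0.0159, 0.5341) m
M0: Pc = R·M0+t = (+0.14649, +0.02799, +0.52253); u = 539.4·(+0.14649)/0.52253 + 322.2 = 473.4193, v = 542.3·(+0.02799)/0.52253 + 247.5 = 276.5516
M1: Pc = R·M1+t = (+0.22898, +0.02363, +0.53777); u = 539.4·(+0.22898)/0.53777 + 322.2 = 551.8762, v = 542.3·(+0.02363)/0.53777 + 247.5 = 271.3278
M2: Pc = R·M2+t = (+0.22311, -0.05979, +0.54567); u = 539.4·(+0.22311)/0.54567 + 322.2 = 542.7468, v = 542.3·(-0.05979)/0.54567 + 247.5 = 188.0764
M3: Pc = R·M3+t = (+0.14062, -0.05543, +0.53043); u = 539.4·(+0.14062)/0.53043 + 322.2 = 465.1960, v = 542.3·(-0.05543)/0.53043 + 247.5 = 190.8310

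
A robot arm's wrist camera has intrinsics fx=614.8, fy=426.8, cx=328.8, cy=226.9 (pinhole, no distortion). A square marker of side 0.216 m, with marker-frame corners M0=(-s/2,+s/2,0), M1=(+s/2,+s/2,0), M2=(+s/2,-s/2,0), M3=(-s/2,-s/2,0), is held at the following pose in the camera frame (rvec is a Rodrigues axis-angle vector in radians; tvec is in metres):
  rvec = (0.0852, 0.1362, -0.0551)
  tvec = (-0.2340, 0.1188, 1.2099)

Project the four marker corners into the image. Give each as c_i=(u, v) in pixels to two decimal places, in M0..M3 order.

Intrinsics K: fx=614.8, fy=426.8, cx=328.8, cy=226.9
Marker side s = 0.216 m; corners in marker frame (Z=0):
  M0 = (-0.1080, +0.1080, 0)
  M1 = (+0.1080, +0.1080, 0)
  M2 = (+0.1080, -0.1080, 0)
  M3 = (-0.1080, -0.1080, 0)
rvec = (0.0852, 0.1362, -0.0551), |rvec| = θ = 0.16984 rad = 9.731°
Rodrigues: sinθ=0.16902, 1−cosθ=0.01439; R = I + sinθ·[k]× + (1−cosθ)·[k]×²:
    [+0.98923 +0.06062 +0.13320]
    [-0.04905 +0.99486 -0.08853]
    [-0.13789 +0.08105 +0.98713]
t = (-0.2340, 0.1188, 1.2099) m
M0: Pc = R·M0+t = (-0.33429, +0.23154, +1.23355); u = 614.8·(-0.33429)/1.23355 + 328.8 = 162.1897, v = 426.8·(+0.23154)/1.23355 + 226.9 = 307.0125
M1: Pc = R·M1+t = (-0.12062, +0.22095, +1.20376); u = 614.8·(-0.12062)/1.20376 + 328.8 = 267.1977, v = 426.8·(+0.22095)/1.20376 + 226.9 = 305.2384
M2: Pc = R·M2+t = (-0.13371, +0.00606, +1.18625); u = 614.8·(-0.13371)/1.18625 + 328.8 = 259.5020, v = 426.8·(+0.00606)/1.18625 + 226.9 = 229.0794
M3: Pc = R·M3+t = (-0.34738, +0.01665, +1.21604); u = 614.8·(-0.34738)/1.21604 + 328.8 = 153.1707, v = 426.8·(+0.01665)/1.21604 + 226.9 = 232.7443

c0=(162.19, 307.01) c1=(267.20, 305.24) c2=(259.50, 229.08) c3=(153.17, 232.74)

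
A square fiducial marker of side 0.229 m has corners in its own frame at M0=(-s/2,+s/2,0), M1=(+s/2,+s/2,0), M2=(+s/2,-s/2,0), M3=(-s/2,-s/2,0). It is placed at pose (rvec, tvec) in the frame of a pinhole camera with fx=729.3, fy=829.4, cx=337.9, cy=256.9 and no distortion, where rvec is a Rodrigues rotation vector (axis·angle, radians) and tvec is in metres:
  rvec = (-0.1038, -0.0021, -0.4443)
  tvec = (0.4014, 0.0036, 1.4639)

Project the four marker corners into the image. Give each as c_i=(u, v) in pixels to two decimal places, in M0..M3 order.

Intrinsics K: fx=729.3, fy=829.4, cx=337.9, cy=256.9
Marker side s = 0.229 m; corners in marker frame (Z=0):
  M0 = (-0.1145, +0.1145, 0)
  M1 = (+0.1145, +0.1145, 0)
  M2 = (+0.1145, -0.1145, 0)
  M3 = (-0.1145, -0.1145, 0)
rvec = (-0.1038, -0.0021, -0.4443), |rvec| = θ = 0.45627 rad = 26.142°
Rodrigues: sinθ=0.44060, 1−cosθ=0.10230; R = I + sinθ·[k]× + (1−cosθ)·[k]×²:
    [+0.90300 +0.42915 +0.02063]
    [-0.42894 +0.89770 +0.10069]
    [+0.02469 -0.09978 +0.99470]
t = (0.4014, 0.0036, 1.4639) m
M0: Pc = R·M0+t = (+0.34714, +0.15550, +1.44965); u = 729.3·(+0.34714)/1.44965 + 337.9 = 512.5441, v = 829.4·(+0.15550)/1.44965 + 256.9 = 345.8678
M1: Pc = R·M1+t = (+0.55393, +0.05727, +1.45530); u = 729.3·(+0.55393)/1.45530 + 337.9 = 615.4930, v = 829.4·(+0.05727)/1.45530 + 256.9 = 289.5413
M2: Pc = R·M2+t = (+0.45566, -0.14830, +1.47815); u = 729.3·(+0.45566)/1.47815 + 337.9 = 562.7142, v = 829.4·(-0.14830)/1.47815 + 256.9 = 173.6877
M3: Pc = R·M3+t = (+0.24887, -0.05007, +1.47250); u = 729.3·(+0.24887)/1.47250 + 337.9 = 461.1601, v = 829.4·(-0.05007)/1.47250 + 256.9 = 228.6953

c0=(512.54, 345.87) c1=(615.49, 289.54) c2=(562.71, 173.69) c3=(461.16, 228.70)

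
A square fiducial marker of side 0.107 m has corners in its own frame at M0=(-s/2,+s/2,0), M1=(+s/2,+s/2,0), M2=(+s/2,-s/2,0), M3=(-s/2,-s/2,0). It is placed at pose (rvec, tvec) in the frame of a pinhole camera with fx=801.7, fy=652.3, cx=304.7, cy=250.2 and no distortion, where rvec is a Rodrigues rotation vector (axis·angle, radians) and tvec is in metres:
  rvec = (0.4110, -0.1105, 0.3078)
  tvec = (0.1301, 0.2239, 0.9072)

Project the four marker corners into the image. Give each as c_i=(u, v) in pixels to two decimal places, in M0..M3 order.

c0=(359.25, 432.02) c1=(445.04, 448.79) c2=(481.59, 389.84) c3=(392.62, 371.10)

Intrinsics K: fx=801.7, fy=652.3, cx=304.7, cy=250.2
Marker side s = 0.107 m; corners in marker frame (Z=0):
  M0 = (-0.0535, +0.0535, 0)
  M1 = (+0.0535, +0.0535, 0)
  M2 = (+0.0535, -0.0535, 0)
  M3 = (-0.0535, -0.0535, 0)
rvec = (0.4110, -0.1105, 0.3078), |rvec| = θ = 0.52524 rad = 30.094°
Rodrigues: sinθ=0.50142, 1−cosθ=0.13479; R = I + sinθ·[k]× + (1−cosθ)·[k]×²:
    [+0.94774 -0.31603 -0.04368]
    [+0.27165 +0.87117 -0.40898]
    [+0.16730 +0.37574 +0.91150]
t = (0.1301, 0.2239, 0.9072) m
M0: Pc = R·M0+t = (+0.06249, +0.25597, +0.91835); u = 801.7·(+0.06249)/0.91835 + 304.7 = 359.2506, v = 652.3·(+0.25597)/0.91835 + 250.2 = 432.0171
M1: Pc = R·M1+t = (+0.16390, +0.28504, +0.93625); u = 801.7·(+0.16390)/0.93625 + 304.7 = 445.0422, v = 652.3·(+0.28504)/0.93625 + 250.2 = 448.7919
M2: Pc = R·M2+t = (+0.19771, +0.19183, +0.89605); u = 801.7·(+0.19771)/0.89605 + 304.7 = 481.5941, v = 652.3·(+0.19183)/0.89605 + 250.2 = 389.8441
M3: Pc = R·M3+t = (+0.09630, +0.16276, +0.87815); u = 801.7·(+0.09630)/0.87815 + 304.7 = 392.6198, v = 652.3·(+0.16276)/0.87815 + 250.2 = 371.0996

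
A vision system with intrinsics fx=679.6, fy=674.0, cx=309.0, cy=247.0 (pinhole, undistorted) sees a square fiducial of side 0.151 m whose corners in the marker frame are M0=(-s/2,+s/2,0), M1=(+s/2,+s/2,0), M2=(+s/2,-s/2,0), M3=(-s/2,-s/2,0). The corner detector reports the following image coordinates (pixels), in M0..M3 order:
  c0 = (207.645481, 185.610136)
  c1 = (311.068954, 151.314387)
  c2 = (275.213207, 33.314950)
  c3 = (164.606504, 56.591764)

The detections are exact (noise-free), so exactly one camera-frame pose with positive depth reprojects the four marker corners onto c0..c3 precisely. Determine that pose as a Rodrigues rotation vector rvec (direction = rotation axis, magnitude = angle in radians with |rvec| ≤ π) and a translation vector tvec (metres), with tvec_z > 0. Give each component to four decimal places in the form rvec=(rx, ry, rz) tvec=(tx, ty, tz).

Intrinsics K: fx=679.6, fy=674.0, cx=309.0, cy=247.0
Marker side s = 0.151 m; corners in marker frame (Z=0):
  M0 = (-0.0755, +0.0755, 0)
  M1 = (+0.0755, +0.0755, 0)
  M2 = (+0.0755, -0.0755, 0)
  M3 = (-0.0755, -0.0755, 0)
Detected image corners:
  c0 = (207.645481, 185.610136) px
  c1 = (311.068954, 151.314387) px
  c2 = (275.213207, 33.314950) px
  c3 = (164.606504, 56.591764) px
Planar DLT: solve 8×8 A·h = b for H (H[2,2]=1):
  H  [+861.57923 +310.12749 +242.52792]
  H  [-122.97346 +838.45854 +106.98639]
  H  [+0.63950 +0.20880 +1.00000]
B = K⁻¹H; ‖b₁‖=1.239851, ‖b₂‖=1.239851; λ = 2/(‖b₁‖+‖b₂‖) = 0.806548, sign → tz>0 ⇒ λ=+0.806548
r₁ = λ·B[:,0] = (+0.78800,-0.33618,+0.51579); r₂ = λ·B[:,1] = (+0.29149,+0.94163,+0.16841)
r₃ = r₁×r₂ = (-0.54230,+0.01764,+0.84000); SVD([r₁ r₂ r₃]) → R = UVᵀ:
  R  [+0.78800 +0.29149 -0.54230]
  R  [-0.33618 +0.94163 +0.01764]
  R  [+0.51579 +0.16841 +0.84000]
t = (-0.07889, -0.16755, +0.80655) m
tr R = 2.569641; θ = arccos((tr R − 1)/2) = 0.668390 rad = 38.296°
axis k = ((R−Rᵀ)₃₂, (R−Rᵀ)₁₃, (R−Rᵀ)₂₁) / (2 sinθ) = (+0.121639, -0.853672, -0.506407)
rvec = θ·k = (+0.081302, -0.570586, -0.338478)

rvec=(0.0813, -0.5706, -0.3385) tvec=(-0.0789, -0.1675, 0.8065)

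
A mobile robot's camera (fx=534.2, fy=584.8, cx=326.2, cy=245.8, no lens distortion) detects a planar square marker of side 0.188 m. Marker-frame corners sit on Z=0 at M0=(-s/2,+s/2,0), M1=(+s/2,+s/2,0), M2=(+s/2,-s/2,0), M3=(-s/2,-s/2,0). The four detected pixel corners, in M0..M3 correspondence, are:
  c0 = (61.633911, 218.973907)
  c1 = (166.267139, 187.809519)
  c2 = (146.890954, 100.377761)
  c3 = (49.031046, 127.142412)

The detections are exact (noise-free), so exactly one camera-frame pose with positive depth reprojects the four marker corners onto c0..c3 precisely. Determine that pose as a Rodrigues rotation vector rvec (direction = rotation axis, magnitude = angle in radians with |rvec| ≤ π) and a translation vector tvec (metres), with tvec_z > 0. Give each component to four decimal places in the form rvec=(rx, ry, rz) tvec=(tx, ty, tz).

rvec=(-0.4079, -0.0800, -0.3132) tvec=(-0.4113, -0.1521, 0.9993)

Intrinsics K: fx=534.2, fy=584.8, cx=326.2, cy=245.8
Marker side s = 0.188 m; corners in marker frame (Z=0):
  M0 = (-0.0940, +0.0940, 0)
  M1 = (+0.0940, +0.0940, 0)
  M2 = (+0.0940, -0.0940, 0)
  M3 = (-0.0940, -0.0940, 0)
Detected image corners:
  c0 = (61.633911, 218.973907) px
  c1 = (166.267139, 187.809519) px
  c2 = (146.890954, 100.377761) px
  c3 = (49.031046, 127.142412) px
Planar DLT: solve 8×8 A·h = b for H (H[2,2]=1):
  H  [+552.63514 +45.25586 +106.33335]
  H  [-131.60680 +416.70092 +156.79510]
  H  [+0.13901 -0.37780 +1.00000]
B = K⁻¹H; ‖b₁‖=1.000734, ‖b₂‖=1.000734; λ = 2/(‖b₁‖+‖b₂‖) = 0.999267, sign → tz>0 ⇒ λ=+0.999267
r₁ = λ·B[:,0] = (+0.94893,-0.28327,+0.13891); r₂ = λ·B[:,1] = (+0.31518,+0.87071,-0.37752)
r₃ = r₁×r₂ = (-0.01401,+0.40203,+0.91552); SVD([r₁ r₂ r₃]) → R = UVᵀ:
  R  [+0.94893 +0.31518 -0.01401]
  R  [-0.28327 +0.87071 +0.40203]
  R  [+0.13891 -0.37752 +0.91552]
t = (-0.41128, -0.15209, +0.99927) m
tr R = 2.735158; θ = arccos((tr R − 1)/2) = 0.520483 rad = 29.821°
axis k = ((R−Rᵀ)₃₂, (R−Rᵀ)₁₃, (R−Rᵀ)₂₁) / (2 sinθ) = (-0.783783, -0.153754, -0.601701)
rvec = θ·k = (-0.407946, -0.080026, -0.313175)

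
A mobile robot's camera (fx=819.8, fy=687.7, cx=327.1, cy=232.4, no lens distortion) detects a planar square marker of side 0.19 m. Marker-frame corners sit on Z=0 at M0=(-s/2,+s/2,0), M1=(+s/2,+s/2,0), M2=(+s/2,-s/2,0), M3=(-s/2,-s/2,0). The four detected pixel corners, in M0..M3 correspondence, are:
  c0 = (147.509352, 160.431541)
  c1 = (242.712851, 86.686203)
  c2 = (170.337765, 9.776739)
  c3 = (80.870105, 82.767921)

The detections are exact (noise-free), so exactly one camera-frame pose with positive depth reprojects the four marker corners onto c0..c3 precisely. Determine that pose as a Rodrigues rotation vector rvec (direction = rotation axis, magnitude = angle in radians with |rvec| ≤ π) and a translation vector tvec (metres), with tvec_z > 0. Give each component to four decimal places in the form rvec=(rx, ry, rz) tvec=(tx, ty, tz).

rvec=(-0.1880, 0.2663, -0.6737) tvec=(-0.2467, -0.2584, 1.2030)

Intrinsics K: fx=819.8, fy=687.7, cx=327.1, cy=232.4
Marker side s = 0.19 m; corners in marker frame (Z=0):
  M0 = (-0.0950, +0.0950, 0)
  M1 = (+0.0950, +0.0950, 0)
  M2 = (+0.0950, -0.0950, 0)
  M3 = (-0.0950, -0.0950, 0)
Detected image corners:
  c0 = (147.509352, 160.431541) px
  c1 = (242.712851, 86.686203) px
  c2 = (170.337765, 9.776739) px
  c3 = (80.870105, 82.767921) px
Planar DLT: solve 8×8 A·h = b for H (H[2,2]=1):
  H  [+461.44701 +331.41753 +158.99097]
  H  [-398.93607 +388.69320 +84.65926]
  H  [-0.15106 -0.21323 +1.00000]
B = K⁻¹H; ‖b₁‖=0.831284, ‖b₂‖=0.831284; λ = 2/(‖b₁‖+‖b₂‖) = 1.202958, sign → tz>0 ⇒ λ=+1.202958
r₁ = λ·B[:,0] = (+0.74962,-0.63643,-0.18172); r₂ = λ·B[:,1] = (+0.58866,+0.76660,-0.25651)
r₃ = r₁×r₂ = (+0.30256,+0.08531,+0.94931); SVD([r₁ r₂ r₃]) → R = UVᵀ:
  R  [+0.74962 +0.58866 +0.30256]
  R  [-0.63643 +0.76660 +0.08531]
  R  [-0.18172 -0.25651 +0.94931]
t = (-0.24668, -0.25844, +1.20296) m
tr R = 2.465535; θ = arccos((tr R − 1)/2) = 0.748416 rad = 42.881°
axis k = ((R−Rᵀ)₃₂, (R−Rᵀ)₁₃, (R−Rᵀ)₂₁) / (2 sinθ) = (-0.251160, +0.355836, -0.900166)
rvec = θ·k = (-0.187972, +0.266313, -0.673699)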